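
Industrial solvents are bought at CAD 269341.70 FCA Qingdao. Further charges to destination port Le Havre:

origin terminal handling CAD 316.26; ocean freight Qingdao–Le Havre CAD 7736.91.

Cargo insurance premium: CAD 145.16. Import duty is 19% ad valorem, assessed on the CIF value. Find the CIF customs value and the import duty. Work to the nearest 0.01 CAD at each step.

CIF value: CAD 277540.03; import duty: CAD 52732.61

CIF = FCA price + pre-shipment costs + freight + insurance
CIF = 269341.70 + 316.26 + 7736.91 + 145.16 = 277540.03
Import duty = 277540.03 × 19% = 52732.61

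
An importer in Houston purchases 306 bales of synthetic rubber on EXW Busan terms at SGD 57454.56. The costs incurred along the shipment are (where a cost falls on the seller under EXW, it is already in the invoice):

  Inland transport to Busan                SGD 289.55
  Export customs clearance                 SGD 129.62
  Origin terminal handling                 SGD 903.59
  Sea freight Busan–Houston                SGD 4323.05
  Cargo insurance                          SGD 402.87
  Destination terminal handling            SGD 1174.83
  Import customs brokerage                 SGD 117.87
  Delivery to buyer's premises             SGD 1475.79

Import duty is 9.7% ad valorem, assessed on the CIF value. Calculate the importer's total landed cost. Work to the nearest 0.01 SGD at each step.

EXW: the seller makes goods available at their premises; the buyer bears all onward costs.
CIF value = EXW price + inland to port + export clearance + origin terminal + freight + insurance = 57454.56 + 289.55 + 129.62 + 903.59 + 4323.05 + 402.87 = 63503.24
Import duty = 63503.24 × 9.7% = 6159.81
Buyer bears: inland to port 289.55 + export clearance 129.62 + origin terminal 903.59 + freight 4323.05 + insurance 402.87 + destination terminal 1174.83 + brokerage 117.87 + delivery 1475.79 + duty 6159.81 = 14976.98
Landed cost = invoice 57454.56 + 14976.98 = 72431.54

Total landed cost: SGD 72431.54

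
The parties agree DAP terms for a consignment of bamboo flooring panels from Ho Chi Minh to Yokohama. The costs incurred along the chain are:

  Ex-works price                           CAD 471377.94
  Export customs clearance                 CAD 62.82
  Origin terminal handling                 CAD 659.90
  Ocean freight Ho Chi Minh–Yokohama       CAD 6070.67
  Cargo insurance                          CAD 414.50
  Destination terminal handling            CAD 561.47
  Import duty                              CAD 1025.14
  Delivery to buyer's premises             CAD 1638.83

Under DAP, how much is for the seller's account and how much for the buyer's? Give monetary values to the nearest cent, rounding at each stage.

DAP: the seller bears all costs to the named destination except import duty and clearance.
Seller's account: goods 471377.94 + export clearance 62.82 + origin terminal 659.90 + freight 6070.67 + insurance 414.50 + destination terminal 561.47 + delivery 1638.83 = 480786.13
Buyer's account: duty 1025.14 = 1025.14

Seller: CAD 480786.13; buyer: CAD 1025.14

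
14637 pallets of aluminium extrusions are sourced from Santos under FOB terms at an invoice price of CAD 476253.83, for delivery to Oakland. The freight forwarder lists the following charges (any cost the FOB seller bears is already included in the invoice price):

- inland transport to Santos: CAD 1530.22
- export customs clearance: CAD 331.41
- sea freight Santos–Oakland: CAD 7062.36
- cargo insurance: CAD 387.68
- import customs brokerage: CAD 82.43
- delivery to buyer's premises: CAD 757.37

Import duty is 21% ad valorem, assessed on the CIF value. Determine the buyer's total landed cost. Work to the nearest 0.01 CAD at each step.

Total landed cost: CAD 586121.48

FOB: the seller bears costs until goods are on board at the origin port; the buyer bears freight, insurance and all costs thereafter.
Already in the invoice (seller's account under FOB): inland to port, export clearance — exclude.
CIF value = FOB price + freight + insurance = 476253.83 + 7062.36 + 387.68 = 483703.87
Import duty = 483703.87 × 21% = 101577.81
Buyer bears: freight 7062.36 + insurance 387.68 + brokerage 82.43 + delivery 757.37 + duty 101577.81 = 109867.65
Landed cost = invoice 476253.83 + 109867.65 = 586121.48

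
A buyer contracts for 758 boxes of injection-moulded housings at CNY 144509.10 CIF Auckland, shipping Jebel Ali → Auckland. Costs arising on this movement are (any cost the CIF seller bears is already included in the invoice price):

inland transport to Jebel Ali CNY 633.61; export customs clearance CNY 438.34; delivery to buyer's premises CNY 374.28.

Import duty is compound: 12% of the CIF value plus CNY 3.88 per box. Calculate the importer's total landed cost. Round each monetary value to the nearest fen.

CIF: the seller pays costs through ocean freight and marine insurance to the destination port.
Already in the invoice (seller's account under CIF): inland to port, export clearance — exclude.
The CIF price already equals the CIF value: 144509.10
Ad valorem component: 144509.10 × 12% = 17341.09
Specific component: 758 × 3.88 = 2941.04
Import duty = 17341.09 + 2941.04 = 20282.13
Buyer bears: delivery 374.28 + duty 20282.13 = 20656.41
Landed cost = invoice 144509.10 + 20656.41 = 165165.51

Total landed cost: CNY 165165.51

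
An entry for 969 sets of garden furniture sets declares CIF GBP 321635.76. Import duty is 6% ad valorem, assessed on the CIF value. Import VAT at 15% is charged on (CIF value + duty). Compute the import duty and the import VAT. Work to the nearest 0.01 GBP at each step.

Import duty: GBP 19298.15; import VAT: GBP 51140.09

Import duty = 321635.76 × 6% = 19298.15
VAT base = CIF + duty = 321635.76 + 19298.15 = 340933.91
Import VAT = 340933.91 × 15% = 51140.09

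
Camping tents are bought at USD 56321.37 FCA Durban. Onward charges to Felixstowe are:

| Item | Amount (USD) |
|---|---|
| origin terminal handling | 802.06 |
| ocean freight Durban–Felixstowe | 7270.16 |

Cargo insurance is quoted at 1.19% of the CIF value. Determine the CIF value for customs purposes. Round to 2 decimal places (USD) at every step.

CIF value: USD 65169.10

Let C be the CIF value. C = FCA price + pre-shipment costs + freight + 1.19% × C
C − 1.19% × C = 56321.37 + 802.06 + 7270.16
0.9881 × C = 64393.59
C = 64393.59 / 0.9881 = 65169.10
Insurance premium = 1.19% × 65169.10 = 775.51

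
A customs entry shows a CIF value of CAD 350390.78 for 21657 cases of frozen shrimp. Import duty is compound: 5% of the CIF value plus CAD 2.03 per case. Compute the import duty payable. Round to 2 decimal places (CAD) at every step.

Ad valorem component: 350390.78 × 5% = 17519.54
Specific component: 21657 × 2.03 = 43963.71
Import duty = 17519.54 + 43963.71 = 61483.25

Import duty: CAD 61483.25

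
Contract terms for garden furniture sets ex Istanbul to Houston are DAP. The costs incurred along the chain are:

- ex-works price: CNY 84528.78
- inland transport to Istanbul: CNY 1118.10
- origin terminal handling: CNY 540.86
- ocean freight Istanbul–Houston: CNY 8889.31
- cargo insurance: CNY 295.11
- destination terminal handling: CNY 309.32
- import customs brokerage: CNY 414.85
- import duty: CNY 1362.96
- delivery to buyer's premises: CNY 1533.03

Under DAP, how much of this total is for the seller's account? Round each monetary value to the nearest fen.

Seller's account: CNY 97214.51

DAP: the seller bears all costs to the named destination except import duty and clearance.
Seller's account: goods 84528.78 + inland to port 1118.10 + origin terminal 540.86 + freight 8889.31 + insurance 295.11 + destination terminal 309.32 + delivery 1533.03 = 97214.51
Buyer's account: brokerage 414.85 + duty 1362.96 = 1777.81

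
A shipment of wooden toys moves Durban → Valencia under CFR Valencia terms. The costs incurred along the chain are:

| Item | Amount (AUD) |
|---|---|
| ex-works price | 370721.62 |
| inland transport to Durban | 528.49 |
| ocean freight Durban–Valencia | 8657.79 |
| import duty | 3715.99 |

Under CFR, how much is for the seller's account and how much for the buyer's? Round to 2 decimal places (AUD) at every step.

CFR: the seller pays costs through ocean freight to the destination port, but not insurance.
Seller's account: goods 370721.62 + inland to port 528.49 + freight 8657.79 = 379907.90
Buyer's account: duty 3715.99 = 3715.99

Seller: AUD 379907.90; buyer: AUD 3715.99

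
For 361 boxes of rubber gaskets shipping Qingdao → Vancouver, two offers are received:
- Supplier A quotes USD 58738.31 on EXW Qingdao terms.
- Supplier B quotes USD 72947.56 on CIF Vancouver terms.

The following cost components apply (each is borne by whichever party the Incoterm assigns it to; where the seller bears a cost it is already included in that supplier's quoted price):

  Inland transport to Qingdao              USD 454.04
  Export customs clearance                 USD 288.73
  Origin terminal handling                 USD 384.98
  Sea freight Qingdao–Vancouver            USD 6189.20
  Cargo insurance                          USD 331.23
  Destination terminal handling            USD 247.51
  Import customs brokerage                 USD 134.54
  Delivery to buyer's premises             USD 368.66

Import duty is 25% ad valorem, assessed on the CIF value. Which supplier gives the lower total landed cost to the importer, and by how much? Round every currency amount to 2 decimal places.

Supplier A (EXW):
CIF value = EXW price + inland to port + export clearance + origin terminal + freight + insurance = 58738.31 + 454.04 + 288.73 + 384.98 + 6189.20 + 331.23 = 66386.49
Import duty = 66386.49 × 25% = 16596.62
Buyer bears (A): 454.04 + 288.73 + 384.98 + 6189.20 + 331.23 + 247.51 + 134.54 + 368.66 = 8398.89
Landed cost (A) = invoice 58738.31 + 8398.89 + duty 16596.62 = 83733.82
Supplier B (CIF):
The CIF price already equals the CIF value: 72947.56
Import duty = 72947.56 × 25% = 18236.89
Buyer bears (B): 247.51 + 134.54 + 368.66 = 750.71
Landed cost (B) = invoice 72947.56 + 750.71 + duty 18236.89 = 91935.16
Difference = |83733.82 − 91935.16| = 8201.34

Supplier A is cheaper by USD 8201.34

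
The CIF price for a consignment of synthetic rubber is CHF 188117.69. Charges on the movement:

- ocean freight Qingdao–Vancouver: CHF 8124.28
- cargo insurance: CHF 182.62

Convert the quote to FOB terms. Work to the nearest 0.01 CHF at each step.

From CIF to FOB, the seller no longer bears: freight, insurance.
FOB price = 188117.69 − 8124.28 − 182.62 = 179810.79

FOB price: CHF 179810.79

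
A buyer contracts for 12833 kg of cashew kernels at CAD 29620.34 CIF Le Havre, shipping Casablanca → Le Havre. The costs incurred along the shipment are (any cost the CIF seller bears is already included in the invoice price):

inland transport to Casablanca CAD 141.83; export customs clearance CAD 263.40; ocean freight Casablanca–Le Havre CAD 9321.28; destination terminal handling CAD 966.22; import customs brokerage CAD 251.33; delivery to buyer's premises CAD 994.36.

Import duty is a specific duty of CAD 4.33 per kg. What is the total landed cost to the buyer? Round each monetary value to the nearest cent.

CIF: the seller pays costs through ocean freight and marine insurance to the destination port.
Already in the invoice (seller's account under CIF): inland to port, export clearance, freight — exclude.
The CIF price already equals the CIF value: 29620.34
Import duty = 12833 × 4.33 = 55566.89
Buyer bears: destination terminal 966.22 + brokerage 251.33 + delivery 994.36 + duty 55566.89 = 57778.80
Landed cost = invoice 29620.34 + 57778.80 = 87399.14

Total landed cost: CAD 87399.14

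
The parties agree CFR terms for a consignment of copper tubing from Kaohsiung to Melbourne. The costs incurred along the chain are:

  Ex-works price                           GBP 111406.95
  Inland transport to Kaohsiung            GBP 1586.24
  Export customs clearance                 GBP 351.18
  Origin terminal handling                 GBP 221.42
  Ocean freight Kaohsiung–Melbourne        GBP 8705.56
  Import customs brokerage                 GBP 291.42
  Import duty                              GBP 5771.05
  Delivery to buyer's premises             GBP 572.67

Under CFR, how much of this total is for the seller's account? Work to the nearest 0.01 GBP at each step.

CFR: the seller pays costs through ocean freight to the destination port, but not insurance.
Seller's account: goods 111406.95 + inland to port 1586.24 + export clearance 351.18 + origin terminal 221.42 + freight 8705.56 = 122271.35
Buyer's account: brokerage 291.42 + duty 5771.05 + delivery 572.67 = 6635.14

Seller's account: GBP 122271.35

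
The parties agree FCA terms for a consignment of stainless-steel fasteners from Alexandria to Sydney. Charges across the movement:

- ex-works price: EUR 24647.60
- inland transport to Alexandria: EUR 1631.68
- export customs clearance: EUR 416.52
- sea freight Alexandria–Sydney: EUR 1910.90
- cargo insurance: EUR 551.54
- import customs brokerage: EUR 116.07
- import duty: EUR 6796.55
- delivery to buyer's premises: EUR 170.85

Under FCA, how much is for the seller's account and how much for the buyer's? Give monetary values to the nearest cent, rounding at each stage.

FCA: the seller delivers export-cleared goods to the carrier; the buyer bears costs from that point.
Seller's account: goods 24647.60 + inland to port 1631.68 + export clearance 416.52 = 26695.80
Buyer's account: freight 1910.90 + insurance 551.54 + brokerage 116.07 + duty 6796.55 + delivery 170.85 = 9545.91

Seller: EUR 26695.80; buyer: EUR 9545.91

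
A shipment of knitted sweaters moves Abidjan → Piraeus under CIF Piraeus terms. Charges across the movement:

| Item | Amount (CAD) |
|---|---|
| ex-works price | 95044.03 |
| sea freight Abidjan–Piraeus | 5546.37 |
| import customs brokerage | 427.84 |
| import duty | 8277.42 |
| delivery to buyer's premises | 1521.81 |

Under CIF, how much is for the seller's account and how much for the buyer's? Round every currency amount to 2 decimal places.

CIF: the seller pays costs through ocean freight and marine insurance to the destination port.
Seller's account: goods 95044.03 + freight 5546.37 = 100590.40
Buyer's account: brokerage 427.84 + duty 8277.42 + delivery 1521.81 = 10227.07

Seller: CAD 100590.40; buyer: CAD 10227.07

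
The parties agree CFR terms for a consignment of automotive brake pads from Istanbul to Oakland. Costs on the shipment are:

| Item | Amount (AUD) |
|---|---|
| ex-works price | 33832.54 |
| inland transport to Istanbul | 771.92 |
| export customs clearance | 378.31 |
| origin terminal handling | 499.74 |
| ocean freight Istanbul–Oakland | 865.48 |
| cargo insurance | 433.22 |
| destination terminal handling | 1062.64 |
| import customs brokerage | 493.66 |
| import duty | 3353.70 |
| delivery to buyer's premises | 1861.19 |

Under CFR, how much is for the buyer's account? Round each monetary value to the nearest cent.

Buyer's account: AUD 7204.41

CFR: the seller pays costs through ocean freight to the destination port, but not insurance.
Seller's account: goods 33832.54 + inland to port 771.92 + export clearance 378.31 + origin terminal 499.74 + freight 865.48 = 36347.99
Buyer's account: insurance 433.22 + destination terminal 1062.64 + brokerage 493.66 + duty 3353.70 + delivery 1861.19 = 7204.41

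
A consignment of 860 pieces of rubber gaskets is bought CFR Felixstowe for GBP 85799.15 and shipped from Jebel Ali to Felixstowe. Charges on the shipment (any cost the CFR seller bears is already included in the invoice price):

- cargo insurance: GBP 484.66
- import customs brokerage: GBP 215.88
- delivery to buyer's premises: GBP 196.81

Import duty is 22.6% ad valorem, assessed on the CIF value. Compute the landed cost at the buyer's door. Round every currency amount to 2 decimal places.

CFR: the seller pays costs through ocean freight to the destination port, but not insurance.
CIF value = CFR price + insurance = 85799.15 + 484.66 = 86283.81
Import duty = 86283.81 × 22.6% = 19500.14
Buyer bears: insurance 484.66 + brokerage 215.88 + delivery 196.81 + duty 19500.14 = 20397.49
Landed cost = invoice 85799.15 + 20397.49 = 106196.64

Total landed cost: GBP 106196.64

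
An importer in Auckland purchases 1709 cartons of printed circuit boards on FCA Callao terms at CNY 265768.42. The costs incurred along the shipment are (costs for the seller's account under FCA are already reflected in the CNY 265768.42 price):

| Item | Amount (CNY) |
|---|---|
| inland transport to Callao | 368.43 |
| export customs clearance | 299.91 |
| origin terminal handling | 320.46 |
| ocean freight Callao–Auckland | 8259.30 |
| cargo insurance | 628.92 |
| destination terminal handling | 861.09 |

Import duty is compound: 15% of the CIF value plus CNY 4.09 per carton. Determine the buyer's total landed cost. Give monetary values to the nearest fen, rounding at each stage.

FCA: the seller delivers export-cleared goods to the carrier; the buyer bears costs from that point.
Already in the invoice (seller's account under FCA): inland to port, export clearance — exclude.
CIF value = FCA price + origin terminal + freight + insurance = 265768.42 + 320.46 + 8259.30 + 628.92 = 274977.10
Ad valorem component: 274977.10 × 15% = 41246.57
Specific component: 1709 × 4.09 = 6989.81
Import duty = 41246.57 + 6989.81 = 48236.38
Buyer bears: origin terminal 320.46 + freight 8259.30 + insurance 628.92 + destination terminal 861.09 + duty 48236.38 = 58306.15
Landed cost = invoice 265768.42 + 58306.15 = 324074.57

Total landed cost: CNY 324074.57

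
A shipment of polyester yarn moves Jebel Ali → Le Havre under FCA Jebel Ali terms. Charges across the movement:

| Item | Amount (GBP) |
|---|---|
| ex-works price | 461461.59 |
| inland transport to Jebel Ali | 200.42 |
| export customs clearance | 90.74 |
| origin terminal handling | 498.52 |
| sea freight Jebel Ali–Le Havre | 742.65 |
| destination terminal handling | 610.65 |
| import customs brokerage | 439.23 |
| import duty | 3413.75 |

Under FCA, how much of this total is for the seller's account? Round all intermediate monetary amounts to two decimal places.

FCA: the seller delivers export-cleared goods to the carrier; the buyer bears costs from that point.
Seller's account: goods 461461.59 + inland to port 200.42 + export clearance 90.74 = 461752.75
Buyer's account: origin terminal 498.52 + freight 742.65 + destination terminal 610.65 + brokerage 439.23 + duty 3413.75 = 5704.80

Seller's account: GBP 461752.75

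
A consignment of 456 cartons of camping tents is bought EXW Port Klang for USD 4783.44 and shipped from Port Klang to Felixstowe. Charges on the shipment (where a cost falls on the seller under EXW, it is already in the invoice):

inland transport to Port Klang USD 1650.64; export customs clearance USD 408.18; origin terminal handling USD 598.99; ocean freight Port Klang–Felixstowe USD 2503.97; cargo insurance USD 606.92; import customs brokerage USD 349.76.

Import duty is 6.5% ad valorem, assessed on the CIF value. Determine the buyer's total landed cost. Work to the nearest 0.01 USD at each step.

EXW: the seller makes goods available at their premises; the buyer bears all onward costs.
CIF value = EXW price + inland to port + export clearance + origin terminal + freight + insurance = 4783.44 + 1650.64 + 408.18 + 598.99 + 2503.97 + 606.92 = 10552.14
Import duty = 10552.14 × 6.5% = 685.89
Buyer bears: inland to port 1650.64 + export clearance 408.18 + origin terminal 598.99 + freight 2503.97 + insurance 606.92 + brokerage 349.76 + duty 685.89 = 6804.35
Landed cost = invoice 4783.44 + 6804.35 = 11587.79

Total landed cost: USD 11587.79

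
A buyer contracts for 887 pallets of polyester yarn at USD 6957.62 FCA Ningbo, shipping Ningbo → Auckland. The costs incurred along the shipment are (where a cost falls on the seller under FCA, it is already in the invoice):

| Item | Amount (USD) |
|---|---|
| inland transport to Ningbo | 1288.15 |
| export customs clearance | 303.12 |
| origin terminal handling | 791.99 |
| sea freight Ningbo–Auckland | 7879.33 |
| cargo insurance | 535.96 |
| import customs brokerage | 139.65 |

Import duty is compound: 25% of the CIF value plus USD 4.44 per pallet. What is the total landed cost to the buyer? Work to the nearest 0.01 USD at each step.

FCA: the seller delivers export-cleared goods to the carrier; the buyer bears costs from that point.
Already in the invoice (seller's account under FCA): inland to port, export clearance — exclude.
CIF value = FCA price + origin terminal + freight + insurance = 6957.62 + 791.99 + 7879.33 + 535.96 = 16164.90
Ad valorem component: 16164.90 × 25% = 4041.23
Specific component: 887 × 4.44 = 3938.28
Import duty = 4041.23 + 3938.28 = 7979.51
Buyer bears: origin terminal 791.99 + freight 7879.33 + insurance 535.96 + brokerage 139.65 + duty 7979.51 = 17326.44
Landed cost = invoice 6957.62 + 17326.44 = 24284.06

Total landed cost: USD 24284.06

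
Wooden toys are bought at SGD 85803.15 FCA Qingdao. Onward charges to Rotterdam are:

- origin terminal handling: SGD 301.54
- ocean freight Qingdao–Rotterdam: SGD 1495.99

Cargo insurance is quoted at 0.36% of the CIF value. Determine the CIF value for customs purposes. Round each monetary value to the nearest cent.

Let C be the CIF value. C = FCA price + pre-shipment costs + freight + 0.36% × C
C − 0.36% × C = 85803.15 + 301.54 + 1495.99
0.9964 × C = 87600.68
C = 87600.68 / 0.9964 = 87917.18
Insurance premium = 0.36% × 87917.18 = 316.50

CIF value: SGD 87917.18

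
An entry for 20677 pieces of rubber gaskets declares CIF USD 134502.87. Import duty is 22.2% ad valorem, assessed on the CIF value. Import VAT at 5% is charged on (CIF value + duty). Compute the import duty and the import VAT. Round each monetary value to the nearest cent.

Import duty = 134502.87 × 22.2% = 29859.64
VAT base = CIF + duty = 134502.87 + 29859.64 = 164362.51
Import VAT = 164362.51 × 5% = 8218.13

Import duty: USD 29859.64; import VAT: USD 8218.13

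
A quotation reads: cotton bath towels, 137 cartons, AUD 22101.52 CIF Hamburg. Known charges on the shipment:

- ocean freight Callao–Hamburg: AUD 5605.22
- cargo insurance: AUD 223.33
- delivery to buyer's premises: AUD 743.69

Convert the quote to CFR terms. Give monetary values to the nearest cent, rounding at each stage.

CFR price: AUD 21878.19

Not relevant to the conversion: freight — on the seller under both CIF and CFR; already in the CIF price and stays in the CFR price. delivery — on the buyer under both terms; not part of either seller's price.
From CIF to CFR, the seller no longer bears: insurance.
CFR price = 22101.52 − 223.33 = 21878.19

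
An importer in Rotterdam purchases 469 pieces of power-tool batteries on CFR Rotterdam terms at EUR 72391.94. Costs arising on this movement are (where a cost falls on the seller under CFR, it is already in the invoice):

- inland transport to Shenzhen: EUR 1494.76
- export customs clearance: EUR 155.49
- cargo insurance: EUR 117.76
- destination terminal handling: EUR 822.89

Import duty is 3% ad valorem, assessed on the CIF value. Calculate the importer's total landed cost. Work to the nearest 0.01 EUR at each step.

CFR: the seller pays costs through ocean freight to the destination port, but not insurance.
Already in the invoice (seller's account under CFR): inland to port, export clearance — exclude.
CIF value = CFR price + insurance = 72391.94 + 117.76 = 72509.70
Import duty = 72509.70 × 3% = 2175.29
Buyer bears: insurance 117.76 + destination terminal 822.89 + duty 2175.29 = 3115.94
Landed cost = invoice 72391.94 + 3115.94 = 75507.88

Total landed cost: EUR 75507.88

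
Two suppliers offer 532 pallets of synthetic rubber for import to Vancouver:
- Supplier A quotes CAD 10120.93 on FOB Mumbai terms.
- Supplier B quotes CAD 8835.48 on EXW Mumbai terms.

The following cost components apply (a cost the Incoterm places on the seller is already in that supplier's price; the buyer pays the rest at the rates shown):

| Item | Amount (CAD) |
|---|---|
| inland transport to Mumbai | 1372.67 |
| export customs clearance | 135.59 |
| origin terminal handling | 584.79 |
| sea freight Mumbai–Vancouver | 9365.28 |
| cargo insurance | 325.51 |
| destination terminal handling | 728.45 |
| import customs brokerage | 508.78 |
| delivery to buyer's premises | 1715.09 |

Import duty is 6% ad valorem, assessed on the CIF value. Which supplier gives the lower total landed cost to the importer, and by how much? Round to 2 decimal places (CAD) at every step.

Supplier A (FOB):
CIF value = FOB price + freight + insurance = 10120.93 + 9365.28 + 325.51 = 19811.72
Import duty = 19811.72 × 6% = 1188.70
Buyer bears (A): 9365.28 + 325.51 + 728.45 + 508.78 + 1715.09 = 12643.11
Landed cost (A) = invoice 10120.93 + 12643.11 + duty 1188.70 = 23952.74
Supplier B (EXW):
CIF value = EXW price + inland to port + export clearance + origin terminal + freight + insurance = 8835.48 + 1372.67 + 135.59 + 584.79 + 9365.28 + 325.51 = 20619.32
Import duty = 20619.32 × 6% = 1237.16
Buyer bears (B): 1372.67 + 135.59 + 584.79 + 9365.28 + 325.51 + 728.45 + 508.78 + 1715.09 = 14736.16
Landed cost (B) = invoice 8835.48 + 14736.16 + duty 1237.16 = 24808.80
Difference = |23952.74 − 24808.80| = 856.06

Supplier A is cheaper by CAD 856.06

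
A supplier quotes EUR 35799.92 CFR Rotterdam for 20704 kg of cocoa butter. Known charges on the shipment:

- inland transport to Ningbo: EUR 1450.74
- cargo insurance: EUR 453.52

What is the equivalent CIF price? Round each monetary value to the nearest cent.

CIF price: EUR 36253.44

Not relevant to the conversion: inland to port — on the seller under both CFR and CIF; already in the CFR price and stays in the CIF price.
From CFR to CIF, the seller additionally bears: insurance.
CIF price = 35799.92 + 453.52 = 36253.44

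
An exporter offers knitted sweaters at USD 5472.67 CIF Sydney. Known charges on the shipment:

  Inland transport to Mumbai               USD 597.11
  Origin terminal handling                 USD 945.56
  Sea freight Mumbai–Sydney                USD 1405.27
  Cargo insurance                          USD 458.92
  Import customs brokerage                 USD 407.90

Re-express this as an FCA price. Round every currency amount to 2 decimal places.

Not relevant to the conversion: inland to port — on the seller under both CIF and FCA; already in the CIF price and stays in the FCA price. brokerage — on the buyer under both terms; not part of either seller's price.
From CIF to FCA, the seller no longer bears: origin terminal, freight, insurance.
FCA price = 5472.67 − 945.56 − 1405.27 − 458.92 = 2662.92

FCA price: USD 2662.92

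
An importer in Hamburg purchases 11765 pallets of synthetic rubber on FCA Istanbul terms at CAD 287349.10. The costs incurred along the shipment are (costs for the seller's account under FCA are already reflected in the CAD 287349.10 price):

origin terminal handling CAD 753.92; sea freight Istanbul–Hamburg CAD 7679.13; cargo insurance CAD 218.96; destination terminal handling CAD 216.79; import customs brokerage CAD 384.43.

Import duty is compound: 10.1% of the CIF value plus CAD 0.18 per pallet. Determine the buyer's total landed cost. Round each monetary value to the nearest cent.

Total landed cost: CAD 328616.14

FCA: the seller delivers export-cleared goods to the carrier; the buyer bears costs from that point.
CIF value = FCA price + origin terminal + freight + insurance = 287349.10 + 753.92 + 7679.13 + 218.96 = 296001.11
Ad valorem component: 296001.11 × 10.1% = 29896.11
Specific component: 11765 × 0.18 = 2117.70
Import duty = 29896.11 + 2117.70 = 32013.81
Buyer bears: origin terminal 753.92 + freight 7679.13 + insurance 218.96 + destination terminal 216.79 + brokerage 384.43 + duty 32013.81 = 41267.04
Landed cost = invoice 287349.10 + 41267.04 = 328616.14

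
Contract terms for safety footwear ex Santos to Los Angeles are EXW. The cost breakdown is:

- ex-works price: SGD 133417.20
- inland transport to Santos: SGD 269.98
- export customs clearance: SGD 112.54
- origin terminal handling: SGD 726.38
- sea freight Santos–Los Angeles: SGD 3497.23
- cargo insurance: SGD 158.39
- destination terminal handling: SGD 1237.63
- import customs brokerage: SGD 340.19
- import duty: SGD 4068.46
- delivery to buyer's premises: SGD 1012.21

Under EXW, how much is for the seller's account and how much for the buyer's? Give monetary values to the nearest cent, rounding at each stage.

EXW: the seller makes goods available at their premises; the buyer bears all onward costs.
Seller's account: goods 133417.20 = 133417.20
Buyer's account: inland to port 269.98 + export clearance 112.54 + origin terminal 726.38 + freight 3497.23 + insurance 158.39 + destination terminal 1237.63 + brokerage 340.19 + duty 4068.46 + delivery 1012.21 = 11423.01

Seller: SGD 133417.20; buyer: SGD 11423.01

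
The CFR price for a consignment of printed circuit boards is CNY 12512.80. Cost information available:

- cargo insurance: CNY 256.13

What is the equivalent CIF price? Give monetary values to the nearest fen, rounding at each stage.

CIF price: CNY 12768.93

From CFR to CIF, the seller additionally bears: insurance.
CIF price = 12512.80 + 256.13 = 12768.93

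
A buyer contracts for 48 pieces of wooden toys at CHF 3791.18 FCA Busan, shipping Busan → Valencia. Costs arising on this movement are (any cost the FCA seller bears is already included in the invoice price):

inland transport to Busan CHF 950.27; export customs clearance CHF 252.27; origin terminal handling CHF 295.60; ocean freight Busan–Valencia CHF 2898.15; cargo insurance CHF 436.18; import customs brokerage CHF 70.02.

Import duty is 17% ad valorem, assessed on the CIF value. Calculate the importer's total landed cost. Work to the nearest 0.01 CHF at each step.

FCA: the seller delivers export-cleared goods to the carrier; the buyer bears costs from that point.
Already in the invoice (seller's account under FCA): inland to port, export clearance — exclude.
CIF value = FCA price + origin terminal + freight + insurance = 3791.18 + 295.60 + 2898.15 + 436.18 = 7421.11
Import duty = 7421.11 × 17% = 1261.59
Buyer bears: origin terminal 295.60 + freight 2898.15 + insurance 436.18 + brokerage 70.02 + duty 1261.59 = 4961.54
Landed cost = invoice 3791.18 + 4961.54 = 8752.72

Total landed cost: CHF 8752.72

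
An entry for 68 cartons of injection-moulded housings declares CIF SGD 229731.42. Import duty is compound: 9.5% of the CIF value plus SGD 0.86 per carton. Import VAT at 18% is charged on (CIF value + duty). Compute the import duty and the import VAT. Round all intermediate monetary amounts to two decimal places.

Import duty: SGD 21882.96; import VAT: SGD 45290.59

Ad valorem component: 229731.42 × 9.5% = 21824.48
Specific component: 68 × 0.86 = 58.48
Import duty = 21824.48 + 58.48 = 21882.96
VAT base = CIF + duty = 229731.42 + 21882.96 = 251614.38
Import VAT = 251614.38 × 18% = 45290.59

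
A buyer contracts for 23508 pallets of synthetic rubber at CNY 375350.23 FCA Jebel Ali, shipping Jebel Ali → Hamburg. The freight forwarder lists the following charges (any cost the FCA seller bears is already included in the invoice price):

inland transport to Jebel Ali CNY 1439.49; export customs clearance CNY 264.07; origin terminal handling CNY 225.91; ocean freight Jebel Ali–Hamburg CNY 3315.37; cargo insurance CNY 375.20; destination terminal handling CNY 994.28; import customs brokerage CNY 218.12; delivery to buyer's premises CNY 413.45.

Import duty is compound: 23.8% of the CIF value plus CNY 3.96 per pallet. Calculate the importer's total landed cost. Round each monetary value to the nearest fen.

Total landed cost: CNY 564249.72

FCA: the seller delivers export-cleared goods to the carrier; the buyer bears costs from that point.
Already in the invoice (seller's account under FCA): inland to port, export clearance — exclude.
CIF value = FCA price + origin terminal + freight + insurance = 375350.23 + 225.91 + 3315.37 + 375.20 = 379266.71
Ad valorem component: 379266.71 × 23.8% = 90265.48
Specific component: 23508 × 3.96 = 93091.68
Import duty = 90265.48 + 93091.68 = 183357.16
Buyer bears: origin terminal 225.91 + freight 3315.37 + insurance 375.20 + destination terminal 994.28 + brokerage 218.12 + delivery 413.45 + duty 183357.16 = 188899.49
Landed cost = invoice 375350.23 + 188899.49 = 564249.72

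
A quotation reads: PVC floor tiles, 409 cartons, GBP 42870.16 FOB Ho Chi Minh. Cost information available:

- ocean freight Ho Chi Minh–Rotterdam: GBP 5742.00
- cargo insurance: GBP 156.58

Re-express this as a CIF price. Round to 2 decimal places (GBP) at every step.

From FOB to CIF, the seller additionally bears: freight, insurance.
CIF price = 42870.16 + 5742.00 + 156.58 = 48768.74

CIF price: GBP 48768.74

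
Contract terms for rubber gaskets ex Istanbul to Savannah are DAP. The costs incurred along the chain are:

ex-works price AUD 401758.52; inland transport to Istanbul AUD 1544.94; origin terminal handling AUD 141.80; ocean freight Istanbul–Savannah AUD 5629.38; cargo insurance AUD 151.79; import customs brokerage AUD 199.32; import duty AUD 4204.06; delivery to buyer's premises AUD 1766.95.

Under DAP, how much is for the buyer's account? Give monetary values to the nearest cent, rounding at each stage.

DAP: the seller bears all costs to the named destination except import duty and clearance.
Seller's account: goods 401758.52 + inland to port 1544.94 + origin terminal 141.80 + freight 5629.38 + insurance 151.79 + delivery 1766.95 = 410993.38
Buyer's account: brokerage 199.32 + duty 4204.06 = 4403.38

Buyer's account: AUD 4403.38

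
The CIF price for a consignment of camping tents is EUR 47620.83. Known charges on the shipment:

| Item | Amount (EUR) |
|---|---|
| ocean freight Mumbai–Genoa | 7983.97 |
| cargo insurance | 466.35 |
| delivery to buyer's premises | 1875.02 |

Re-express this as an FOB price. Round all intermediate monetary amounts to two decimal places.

Not relevant to the conversion: delivery — on the buyer under both terms; not part of either seller's price.
From CIF to FOB, the seller no longer bears: freight, insurance.
FOB price = 47620.83 − 7983.97 − 466.35 = 39170.51

FOB price: EUR 39170.51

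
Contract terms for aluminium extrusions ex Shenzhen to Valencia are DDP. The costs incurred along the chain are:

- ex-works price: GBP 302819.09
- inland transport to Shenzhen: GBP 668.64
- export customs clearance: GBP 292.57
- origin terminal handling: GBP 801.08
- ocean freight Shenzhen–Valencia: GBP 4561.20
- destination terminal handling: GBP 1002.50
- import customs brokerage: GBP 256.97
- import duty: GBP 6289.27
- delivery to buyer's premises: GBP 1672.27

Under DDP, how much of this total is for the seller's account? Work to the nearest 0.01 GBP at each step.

Seller's account: GBP 318363.59

DDP: the seller bears all costs including import duty.
Seller's account: goods 302819.09 + inland to port 668.64 + export clearance 292.57 + origin terminal 801.08 + freight 4561.20 + destination terminal 1002.50 + brokerage 256.97 + duty 6289.27 + delivery 1672.27 = 318363.59
Buyer's account: 0.00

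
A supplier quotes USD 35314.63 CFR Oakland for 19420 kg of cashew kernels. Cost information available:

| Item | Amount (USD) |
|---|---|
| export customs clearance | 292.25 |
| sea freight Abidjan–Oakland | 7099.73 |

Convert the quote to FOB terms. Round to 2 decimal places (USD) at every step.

FOB price: USD 28214.90

Not relevant to the conversion: export clearance — on the seller under both CFR and FOB; already in the CFR price and stays in the FOB price.
From CFR to FOB, the seller no longer bears: freight.
FOB price = 35314.63 − 7099.73 = 28214.90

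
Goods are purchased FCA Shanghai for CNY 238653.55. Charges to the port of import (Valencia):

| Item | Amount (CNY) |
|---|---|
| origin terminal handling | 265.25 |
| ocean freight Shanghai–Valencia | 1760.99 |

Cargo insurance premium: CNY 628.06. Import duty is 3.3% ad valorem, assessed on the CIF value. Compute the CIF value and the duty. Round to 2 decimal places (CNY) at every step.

CIF = FCA price + pre-shipment costs + freight + insurance
CIF = 238653.55 + 265.25 + 1760.99 + 628.06 = 241307.85
Import duty = 241307.85 × 3.3% = 7963.16

CIF value: CNY 241307.85; import duty: CNY 7963.16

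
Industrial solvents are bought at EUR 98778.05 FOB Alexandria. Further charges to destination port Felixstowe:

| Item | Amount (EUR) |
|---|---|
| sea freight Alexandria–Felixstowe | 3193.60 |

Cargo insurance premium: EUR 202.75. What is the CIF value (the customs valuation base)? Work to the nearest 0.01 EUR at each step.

CIF = FOB price + freight + insurance
CIF = 98778.05 + 3193.60 + 202.75 = 102174.40

CIF value: EUR 102174.40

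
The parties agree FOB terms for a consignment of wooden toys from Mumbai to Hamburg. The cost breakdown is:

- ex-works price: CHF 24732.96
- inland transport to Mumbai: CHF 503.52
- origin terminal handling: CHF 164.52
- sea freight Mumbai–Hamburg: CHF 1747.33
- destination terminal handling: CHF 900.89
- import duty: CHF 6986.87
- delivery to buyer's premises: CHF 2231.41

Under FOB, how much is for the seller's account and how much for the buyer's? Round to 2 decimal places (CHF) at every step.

FOB: the seller bears costs until goods are on board at the origin port; the buyer bears freight, insurance and all costs thereafter.
Seller's account: goods 24732.96 + inland to port 503.52 + origin terminal 164.52 = 25401.00
Buyer's account: freight 1747.33 + destination terminal 900.89 + duty 6986.87 + delivery 2231.41 = 11866.50

Seller: CHF 25401.00; buyer: CHF 11866.50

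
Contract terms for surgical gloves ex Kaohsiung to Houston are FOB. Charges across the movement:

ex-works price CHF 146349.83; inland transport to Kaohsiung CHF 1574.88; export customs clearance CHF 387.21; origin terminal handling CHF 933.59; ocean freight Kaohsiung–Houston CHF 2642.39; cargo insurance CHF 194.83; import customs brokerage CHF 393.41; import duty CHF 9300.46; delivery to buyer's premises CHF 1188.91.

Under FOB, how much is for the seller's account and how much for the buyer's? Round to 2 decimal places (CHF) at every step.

FOB: the seller bears costs until goods are on board at the origin port; the buyer bears freight, insurance and all costs thereafter.
Seller's account: goods 146349.83 + inland to port 1574.88 + export clearance 387.21 + origin terminal 933.59 = 149245.51
Buyer's account: freight 2642.39 + insurance 194.83 + brokerage 393.41 + duty 9300.46 + delivery 1188.91 = 13720.00

Seller: CHF 149245.51; buyer: CHF 13720.00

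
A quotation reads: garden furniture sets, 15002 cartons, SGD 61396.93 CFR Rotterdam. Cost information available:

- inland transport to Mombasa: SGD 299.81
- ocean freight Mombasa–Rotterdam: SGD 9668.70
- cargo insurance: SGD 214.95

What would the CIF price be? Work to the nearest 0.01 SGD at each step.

CIF price: SGD 61611.88

Not relevant to the conversion: freight, inland to port — on the seller under both CFR and CIF; already in the CFR price and stays in the CIF price.
From CFR to CIF, the seller additionally bears: insurance.
CIF price = 61396.93 + 214.95 = 61611.88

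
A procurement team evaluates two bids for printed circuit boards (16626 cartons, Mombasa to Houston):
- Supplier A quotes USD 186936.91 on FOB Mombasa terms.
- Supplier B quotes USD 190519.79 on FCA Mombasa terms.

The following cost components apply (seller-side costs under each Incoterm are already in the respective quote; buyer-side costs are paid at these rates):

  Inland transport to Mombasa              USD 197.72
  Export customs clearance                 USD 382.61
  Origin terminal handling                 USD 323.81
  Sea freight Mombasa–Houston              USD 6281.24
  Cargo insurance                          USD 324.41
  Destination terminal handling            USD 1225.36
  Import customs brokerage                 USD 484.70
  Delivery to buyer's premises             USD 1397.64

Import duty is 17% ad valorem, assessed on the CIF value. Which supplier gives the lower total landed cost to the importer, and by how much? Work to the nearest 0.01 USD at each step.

Supplier A (FOB):
CIF value = FOB price + freight + insurance = 186936.91 + 6281.24 + 324.41 = 193542.56
Import duty = 193542.56 × 17% = 32902.24
Buyer bears (A): 6281.24 + 324.41 + 1225.36 + 484.70 + 1397.64 = 9713.35
Landed cost (A) = invoice 186936.91 + 9713.35 + duty 32902.24 = 229552.50
Supplier B (FCA):
CIF value = FCA price + origin terminal + freight + insurance = 190519.79 + 323.81 + 6281.24 + 324.41 = 197449.25
Import duty = 197449.25 × 17% = 33566.37
Buyer bears (B): 323.81 + 6281.24 + 324.41 + 1225.36 + 484.70 + 1397.64 = 10037.16
Landed cost (B) = invoice 190519.79 + 10037.16 + duty 33566.37 = 234123.32
Difference = |229552.50 − 234123.32| = 4570.82

Supplier A is cheaper by USD 4570.82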